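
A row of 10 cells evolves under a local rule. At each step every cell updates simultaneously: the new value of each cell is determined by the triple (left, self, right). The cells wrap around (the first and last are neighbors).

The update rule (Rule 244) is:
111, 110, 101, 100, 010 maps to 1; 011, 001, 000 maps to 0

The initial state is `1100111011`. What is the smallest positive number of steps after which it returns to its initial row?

10

1110011101
1111001110
0111100111
1011110011
1101111001
1110111100
0111011110
0011101111
1001110111
1100111011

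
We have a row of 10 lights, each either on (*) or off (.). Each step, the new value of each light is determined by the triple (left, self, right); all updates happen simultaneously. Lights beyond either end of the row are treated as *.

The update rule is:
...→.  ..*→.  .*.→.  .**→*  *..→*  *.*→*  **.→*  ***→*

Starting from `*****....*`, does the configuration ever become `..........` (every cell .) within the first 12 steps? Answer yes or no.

******...*
*******..*
********.*
**********
**********  (fixed point — unchanged through step 12)
step 12 is **********, still not uniform .

no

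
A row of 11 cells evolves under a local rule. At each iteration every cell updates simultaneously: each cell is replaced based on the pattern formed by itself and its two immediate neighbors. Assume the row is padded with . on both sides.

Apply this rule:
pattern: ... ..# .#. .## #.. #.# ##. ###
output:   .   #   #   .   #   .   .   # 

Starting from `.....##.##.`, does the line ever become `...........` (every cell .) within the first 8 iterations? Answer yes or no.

yes

....#.....#
...###...##
..#.#.#.#..
.##.#.#.##.
#...#.#...#
##.##.##.##
...........
all cells are . at iteration 7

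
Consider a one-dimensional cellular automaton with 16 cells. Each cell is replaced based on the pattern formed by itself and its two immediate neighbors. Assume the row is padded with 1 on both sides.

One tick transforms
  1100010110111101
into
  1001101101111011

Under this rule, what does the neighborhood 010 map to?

0

At position 5 the neighborhood is 010; the next row has 0 there.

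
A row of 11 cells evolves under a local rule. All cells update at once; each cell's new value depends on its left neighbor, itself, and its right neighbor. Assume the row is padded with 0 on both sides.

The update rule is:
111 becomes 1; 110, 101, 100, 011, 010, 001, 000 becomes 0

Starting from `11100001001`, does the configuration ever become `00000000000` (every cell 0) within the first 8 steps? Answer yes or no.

yes

01000000000
00000000000
all cells are 0 at step 2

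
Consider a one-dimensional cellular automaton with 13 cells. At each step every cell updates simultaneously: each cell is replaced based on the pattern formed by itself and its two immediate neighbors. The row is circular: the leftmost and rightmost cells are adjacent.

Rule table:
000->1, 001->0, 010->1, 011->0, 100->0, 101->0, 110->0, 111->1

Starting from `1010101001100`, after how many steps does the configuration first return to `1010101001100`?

3

step 1: 1010101000000
step 2: 1010101011110
step 3: 1010101001100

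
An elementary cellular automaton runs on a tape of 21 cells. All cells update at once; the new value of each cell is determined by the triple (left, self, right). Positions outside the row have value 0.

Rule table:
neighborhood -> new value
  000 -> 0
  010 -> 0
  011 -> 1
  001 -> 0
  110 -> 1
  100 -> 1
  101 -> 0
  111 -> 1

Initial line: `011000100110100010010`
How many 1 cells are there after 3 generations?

011100010110010001001
011110000111001000100
011111000111100100010
count of 1: 11

11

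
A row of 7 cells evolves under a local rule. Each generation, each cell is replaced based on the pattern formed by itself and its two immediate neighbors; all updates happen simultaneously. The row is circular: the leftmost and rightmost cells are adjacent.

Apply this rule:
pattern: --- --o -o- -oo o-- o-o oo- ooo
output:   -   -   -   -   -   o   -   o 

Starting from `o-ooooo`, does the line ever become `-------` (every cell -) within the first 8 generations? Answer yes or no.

yes

-o-oooo
o-o-oo-
-o-o--o
o-o----
-o-----
-------
all cells are - at generation 6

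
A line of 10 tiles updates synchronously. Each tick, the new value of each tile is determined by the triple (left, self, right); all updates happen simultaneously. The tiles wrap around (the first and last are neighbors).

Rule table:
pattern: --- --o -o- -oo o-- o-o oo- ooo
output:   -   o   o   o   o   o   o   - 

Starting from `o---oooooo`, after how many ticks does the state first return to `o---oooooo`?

4

oo-oo-----
oooooo---o
-----oo-oo
o---oooooo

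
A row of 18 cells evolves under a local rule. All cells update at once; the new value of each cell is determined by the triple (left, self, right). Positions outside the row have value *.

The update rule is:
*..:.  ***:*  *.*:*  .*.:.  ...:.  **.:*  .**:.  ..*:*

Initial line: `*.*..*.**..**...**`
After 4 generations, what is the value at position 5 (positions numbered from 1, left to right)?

.

**..*.*.*.*.*..*.*
**.*.*.*.*.*..*.*.
***.*.*.*.*..*.*.*
****.*.*.*..*.*.*.
position 5 holds .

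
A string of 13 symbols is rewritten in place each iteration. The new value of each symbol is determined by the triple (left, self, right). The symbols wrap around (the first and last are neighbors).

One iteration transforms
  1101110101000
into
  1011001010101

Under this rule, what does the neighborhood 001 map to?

At position 12 the neighborhood is 001; the next row has 1 there.

1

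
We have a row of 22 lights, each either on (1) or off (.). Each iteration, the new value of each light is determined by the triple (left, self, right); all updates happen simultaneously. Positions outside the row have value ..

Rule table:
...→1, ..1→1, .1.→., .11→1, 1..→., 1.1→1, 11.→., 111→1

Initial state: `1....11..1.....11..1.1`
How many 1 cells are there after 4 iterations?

..1111..1..11111..1.1.
11111..1..11111..1.1..
1111..1..11111..1.1..1
111..1..11111..1.1..1.
count of 1: 12

12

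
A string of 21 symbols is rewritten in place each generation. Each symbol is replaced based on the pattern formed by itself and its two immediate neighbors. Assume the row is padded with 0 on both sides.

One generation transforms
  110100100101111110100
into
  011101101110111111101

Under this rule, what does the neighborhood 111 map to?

1

At position 12 the neighborhood is 111; the next row has 1 there.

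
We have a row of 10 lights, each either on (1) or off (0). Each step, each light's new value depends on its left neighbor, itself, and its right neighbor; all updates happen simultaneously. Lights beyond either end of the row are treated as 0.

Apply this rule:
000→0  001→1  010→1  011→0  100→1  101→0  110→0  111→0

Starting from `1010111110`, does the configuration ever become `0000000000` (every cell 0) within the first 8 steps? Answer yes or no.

no

1010000001
1011000011
1000100100
1101111110
0000000001
0000000011
0000000100
0000001110
step 8 is 0000001110, still not uniform 0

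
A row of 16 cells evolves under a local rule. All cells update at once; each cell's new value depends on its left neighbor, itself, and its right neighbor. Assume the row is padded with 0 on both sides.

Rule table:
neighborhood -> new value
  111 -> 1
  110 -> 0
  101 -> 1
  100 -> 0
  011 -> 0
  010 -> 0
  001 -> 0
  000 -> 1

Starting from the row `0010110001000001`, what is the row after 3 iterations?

1111000100000000

iteration 1: 1001000100011100
iteration 2: 0000010001001001
iteration 3: 1111000100000000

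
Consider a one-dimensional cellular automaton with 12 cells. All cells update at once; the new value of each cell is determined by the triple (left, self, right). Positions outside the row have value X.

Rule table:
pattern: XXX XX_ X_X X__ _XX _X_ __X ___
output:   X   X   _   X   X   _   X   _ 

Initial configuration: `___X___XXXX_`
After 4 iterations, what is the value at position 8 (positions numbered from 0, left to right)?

X_X_X_XXXXX_
X_____XXXXX_
XX___XXXXXX_
XXX_XXXXXXX_
position 8 holds X

X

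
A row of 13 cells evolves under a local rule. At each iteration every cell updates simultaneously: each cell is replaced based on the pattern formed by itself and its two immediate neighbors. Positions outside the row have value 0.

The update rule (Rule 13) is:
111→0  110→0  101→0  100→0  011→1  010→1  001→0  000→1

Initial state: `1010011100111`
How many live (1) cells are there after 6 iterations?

6

iteration 1: 1010010000100
iteration 2: 1010010110101
iteration 3: 1010010100101
iteration 4: 1010010100101  (fixed point — unchanged through iteration 6)
count of 1: 6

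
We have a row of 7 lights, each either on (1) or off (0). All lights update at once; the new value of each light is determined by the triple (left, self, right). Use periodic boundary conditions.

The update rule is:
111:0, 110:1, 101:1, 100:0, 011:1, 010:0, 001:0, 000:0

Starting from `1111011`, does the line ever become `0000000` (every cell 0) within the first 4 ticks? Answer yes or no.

tick 1: 0001110
tick 2: 0001010
tick 3: 0000100
tick 4: 0000000
all cells are 0 at tick 4

yes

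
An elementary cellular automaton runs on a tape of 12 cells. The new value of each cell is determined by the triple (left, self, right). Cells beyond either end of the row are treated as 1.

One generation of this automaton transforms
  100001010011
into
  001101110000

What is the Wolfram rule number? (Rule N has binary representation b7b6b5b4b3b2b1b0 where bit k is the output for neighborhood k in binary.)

37

position 11: 111 → 0  (bit 7 = 0)
position 0: 110 → 0  (bit 6 = 0)
position 6: 101 → 1  (bit 5 = 1)
position 1: 100 → 0  (bit 4 = 0)
position 10: 011 → 0  (bit 3 = 0)
position 5: 010 → 1  (bit 2 = 1)
position 4: 001 → 0  (bit 1 = 0)
position 2: 000 → 1  (bit 0 = 1)
bits b7..b0 = 00100101 = 37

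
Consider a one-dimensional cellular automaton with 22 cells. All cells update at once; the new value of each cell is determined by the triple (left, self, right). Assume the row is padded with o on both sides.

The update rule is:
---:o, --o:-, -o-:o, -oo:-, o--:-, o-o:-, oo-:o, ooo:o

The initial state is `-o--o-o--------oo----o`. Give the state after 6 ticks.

-o--o-o-o-o--o--o--o--

-o--o-o-oooooo--o-oo--
-o--o-o--ooooo--o--o--
-o--o-o---oooo--o--o--
-o--o-o-o--ooo--o--o--
-o--o-o-o---oo--o--o--
-o--o-o-o-o--o--o--o--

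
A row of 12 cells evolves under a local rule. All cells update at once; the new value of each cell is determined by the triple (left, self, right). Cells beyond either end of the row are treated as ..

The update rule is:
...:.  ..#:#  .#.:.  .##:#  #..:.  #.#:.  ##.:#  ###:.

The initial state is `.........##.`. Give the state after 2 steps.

.......##.#.

........###.
.......##.#.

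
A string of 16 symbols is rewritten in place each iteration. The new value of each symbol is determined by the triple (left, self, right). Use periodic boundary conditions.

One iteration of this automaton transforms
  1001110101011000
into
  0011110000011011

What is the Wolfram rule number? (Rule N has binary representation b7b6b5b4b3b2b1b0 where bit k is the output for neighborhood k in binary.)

203

position 4: 111 → 1  (bit 7 = 1)
position 5: 110 → 1  (bit 6 = 1)
position 6: 101 → 0  (bit 5 = 0)
position 1: 100 → 0  (bit 4 = 0)
position 3: 011 → 1  (bit 3 = 1)
position 0: 010 → 0  (bit 2 = 0)
position 2: 001 → 1  (bit 1 = 1)
position 14: 000 → 1  (bit 0 = 1)
bits b7..b0 = 11001011 = 203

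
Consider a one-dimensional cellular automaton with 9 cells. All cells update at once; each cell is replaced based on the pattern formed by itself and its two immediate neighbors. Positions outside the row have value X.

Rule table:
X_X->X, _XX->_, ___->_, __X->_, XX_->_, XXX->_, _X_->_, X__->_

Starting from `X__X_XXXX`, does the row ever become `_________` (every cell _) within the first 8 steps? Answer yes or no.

yes

step 1: ____X____
step 2: _________
all cells are _ at step 2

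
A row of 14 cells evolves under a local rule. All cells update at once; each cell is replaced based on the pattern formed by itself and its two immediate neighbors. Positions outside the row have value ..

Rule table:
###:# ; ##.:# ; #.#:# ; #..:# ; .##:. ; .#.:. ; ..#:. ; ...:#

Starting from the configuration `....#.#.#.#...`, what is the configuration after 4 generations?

#..###..#.#.#.

###..#.#.#.###
.###..#.#.#.##
..###..#.#.#.#
#..###..#.#.#.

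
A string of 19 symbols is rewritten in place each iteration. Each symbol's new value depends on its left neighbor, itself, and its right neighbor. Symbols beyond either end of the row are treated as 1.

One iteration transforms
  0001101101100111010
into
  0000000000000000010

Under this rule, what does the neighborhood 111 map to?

At position 14 the neighborhood is 111; the next row has 0 there.

0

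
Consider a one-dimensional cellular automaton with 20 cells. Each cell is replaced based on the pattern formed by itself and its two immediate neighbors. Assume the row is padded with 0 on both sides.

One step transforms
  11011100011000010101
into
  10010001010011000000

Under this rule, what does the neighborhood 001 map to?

0

At position 8 the neighborhood is 001; the next row has 0 there.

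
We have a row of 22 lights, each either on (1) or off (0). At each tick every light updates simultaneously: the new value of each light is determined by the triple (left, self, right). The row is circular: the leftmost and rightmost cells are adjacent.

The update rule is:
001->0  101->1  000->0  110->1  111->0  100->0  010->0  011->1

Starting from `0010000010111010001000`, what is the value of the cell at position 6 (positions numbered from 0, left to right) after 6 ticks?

0

tick 1: 0000000001101100000000
tick 2: 0000000001111100000000
tick 3: 0000000001000100000000
tick 4: 0000000000000000000000
tick 5: 0000000000000000000000  (fixed point — unchanged through tick 6)
position 6 holds 0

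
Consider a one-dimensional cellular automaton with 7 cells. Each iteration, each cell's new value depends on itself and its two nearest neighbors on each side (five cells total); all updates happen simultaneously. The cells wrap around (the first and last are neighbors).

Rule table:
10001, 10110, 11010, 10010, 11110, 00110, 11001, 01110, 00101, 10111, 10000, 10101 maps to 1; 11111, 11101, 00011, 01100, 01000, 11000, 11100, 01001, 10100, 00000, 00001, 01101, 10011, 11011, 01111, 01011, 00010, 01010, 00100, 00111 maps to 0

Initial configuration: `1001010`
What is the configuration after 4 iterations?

0100101

0011010
1010100
1010001
0100101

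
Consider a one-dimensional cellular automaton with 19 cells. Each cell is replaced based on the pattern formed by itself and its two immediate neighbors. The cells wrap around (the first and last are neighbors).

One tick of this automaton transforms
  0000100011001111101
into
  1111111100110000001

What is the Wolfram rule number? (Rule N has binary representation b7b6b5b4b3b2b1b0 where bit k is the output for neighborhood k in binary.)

23

position 13: 111 → 0  (bit 7 = 0)
position 9: 110 → 0  (bit 6 = 0)
position 17: 101 → 0  (bit 5 = 0)
position 0: 100 → 1  (bit 4 = 1)
position 8: 011 → 0  (bit 3 = 0)
position 4: 010 → 1  (bit 2 = 1)
position 3: 001 → 1  (bit 1 = 1)
position 1: 000 → 1  (bit 0 = 1)
bits b7..b0 = 00010111 = 23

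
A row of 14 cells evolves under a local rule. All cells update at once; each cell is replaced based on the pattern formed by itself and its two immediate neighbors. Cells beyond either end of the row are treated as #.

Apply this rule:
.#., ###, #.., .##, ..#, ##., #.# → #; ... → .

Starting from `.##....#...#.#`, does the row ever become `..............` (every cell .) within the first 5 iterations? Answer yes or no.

####..###.####
##############
##############  (fixed point — unchanged through iteration 5)
iteration 5 is ##############, still not uniform .

no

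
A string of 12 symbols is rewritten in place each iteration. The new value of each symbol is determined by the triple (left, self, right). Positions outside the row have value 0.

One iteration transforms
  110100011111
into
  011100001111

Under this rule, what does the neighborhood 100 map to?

0

At position 4 the neighborhood is 100; the next row has 0 there.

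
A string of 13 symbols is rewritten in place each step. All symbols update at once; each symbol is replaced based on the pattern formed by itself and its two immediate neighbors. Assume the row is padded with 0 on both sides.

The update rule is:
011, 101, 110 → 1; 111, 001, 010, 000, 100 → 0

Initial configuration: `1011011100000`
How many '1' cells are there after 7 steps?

0111110100000
0100011000000
0000011000000
0000011000000  (fixed point — unchanged through step 7)
count of 1: 2

2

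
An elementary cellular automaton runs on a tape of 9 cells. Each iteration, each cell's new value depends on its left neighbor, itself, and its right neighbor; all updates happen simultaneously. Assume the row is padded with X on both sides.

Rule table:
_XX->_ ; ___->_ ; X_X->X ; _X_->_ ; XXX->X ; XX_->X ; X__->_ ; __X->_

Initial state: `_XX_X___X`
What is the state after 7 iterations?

XXX______

X_XX_____
XX_X_____
XXX______
XXX______  (fixed point — unchanged through iteration 7)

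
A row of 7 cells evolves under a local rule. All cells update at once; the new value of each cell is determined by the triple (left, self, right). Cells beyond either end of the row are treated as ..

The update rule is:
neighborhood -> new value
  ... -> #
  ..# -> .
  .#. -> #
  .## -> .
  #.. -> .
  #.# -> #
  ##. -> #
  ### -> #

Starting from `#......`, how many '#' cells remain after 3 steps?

5

step 1: #.#####
step 2: ##.####
step 3: .##.###
count of #: 5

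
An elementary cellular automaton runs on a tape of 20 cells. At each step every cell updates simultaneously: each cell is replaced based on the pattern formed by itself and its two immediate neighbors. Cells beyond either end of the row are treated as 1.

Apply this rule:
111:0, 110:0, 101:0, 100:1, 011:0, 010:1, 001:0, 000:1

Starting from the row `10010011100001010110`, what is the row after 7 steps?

11000011111000000000

01011000011101010000
01000111000001011110
01110000111101000000
00001110000001111110
11100001111100000000
00011100000011111110
11000011111000000000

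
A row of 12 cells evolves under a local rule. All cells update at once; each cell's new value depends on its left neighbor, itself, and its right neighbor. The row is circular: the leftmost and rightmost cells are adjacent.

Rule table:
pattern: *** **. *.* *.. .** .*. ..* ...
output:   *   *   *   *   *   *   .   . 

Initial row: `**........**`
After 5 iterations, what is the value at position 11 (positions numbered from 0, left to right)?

iteration 1: ***.......**
iteration 2: ****......**
iteration 3: *****.....**
iteration 4: ******....**
iteration 5: *******...**
position 11 holds *

*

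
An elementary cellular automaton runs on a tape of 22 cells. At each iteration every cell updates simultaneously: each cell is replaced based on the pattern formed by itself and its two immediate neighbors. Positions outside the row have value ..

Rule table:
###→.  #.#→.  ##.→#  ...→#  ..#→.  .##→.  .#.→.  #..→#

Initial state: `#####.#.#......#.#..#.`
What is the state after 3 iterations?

....#....#####....#..#
###..###.....####..#..
..##...#####....##..##

..##...#####....##..##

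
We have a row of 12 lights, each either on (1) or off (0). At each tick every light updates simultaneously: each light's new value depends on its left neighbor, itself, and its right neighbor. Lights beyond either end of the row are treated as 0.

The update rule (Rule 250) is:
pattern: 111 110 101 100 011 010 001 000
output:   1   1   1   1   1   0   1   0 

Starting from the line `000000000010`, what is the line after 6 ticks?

000010101010

000000000101
000000001010
000000010101
000000101010
000001010101
000010101010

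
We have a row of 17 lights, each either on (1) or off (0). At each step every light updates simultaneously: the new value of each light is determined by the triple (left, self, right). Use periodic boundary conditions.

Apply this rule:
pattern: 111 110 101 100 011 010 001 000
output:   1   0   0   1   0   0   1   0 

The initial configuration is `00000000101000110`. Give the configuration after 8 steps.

step 1: 00000001000101001
step 2: 10000010101000110
step 3: 01000100000101000
step 4: 10101010001000100
step 5: 00000001010101011
step 6: 10000010000000000
step 7: 01000101000000001
step 8: 00101000100000010

00101000100000010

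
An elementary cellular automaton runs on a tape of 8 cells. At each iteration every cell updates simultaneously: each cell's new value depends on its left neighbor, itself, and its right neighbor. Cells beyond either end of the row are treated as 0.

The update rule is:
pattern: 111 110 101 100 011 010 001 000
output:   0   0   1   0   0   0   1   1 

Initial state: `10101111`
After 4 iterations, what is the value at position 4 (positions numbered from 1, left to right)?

01010000
10100111
01001000
10010011
position 4 holds 1

1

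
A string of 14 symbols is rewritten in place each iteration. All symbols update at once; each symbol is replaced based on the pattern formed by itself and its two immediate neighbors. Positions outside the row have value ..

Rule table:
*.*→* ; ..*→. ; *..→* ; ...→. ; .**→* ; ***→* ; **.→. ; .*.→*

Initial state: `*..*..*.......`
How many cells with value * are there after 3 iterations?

**.**.**......
*.**.**.*.....
***.**.***....
count of *: 8

8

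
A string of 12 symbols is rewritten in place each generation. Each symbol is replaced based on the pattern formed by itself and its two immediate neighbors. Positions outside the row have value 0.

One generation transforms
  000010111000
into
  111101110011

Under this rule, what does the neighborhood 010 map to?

0

At position 4 the neighborhood is 010; the next row has 0 there.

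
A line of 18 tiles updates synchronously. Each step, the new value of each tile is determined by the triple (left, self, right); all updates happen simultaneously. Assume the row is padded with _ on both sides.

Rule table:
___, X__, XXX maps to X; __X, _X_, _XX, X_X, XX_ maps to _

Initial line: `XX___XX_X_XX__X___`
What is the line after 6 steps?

__XX________X__XXX
X___XXXXXXX__X__X_
_XX__XXXXX_X__X__X
___X__XXX___X__X__
XX__X__X_XX__X__XX
__X__X_____X__X___

__X__X_____X__X___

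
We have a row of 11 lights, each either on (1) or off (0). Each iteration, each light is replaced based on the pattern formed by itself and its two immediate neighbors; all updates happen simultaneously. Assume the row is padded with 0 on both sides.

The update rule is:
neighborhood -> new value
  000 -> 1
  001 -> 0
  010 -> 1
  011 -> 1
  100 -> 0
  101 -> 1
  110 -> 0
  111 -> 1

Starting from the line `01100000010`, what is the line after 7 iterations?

iteration 1: 01001111010
iteration 2: 01001110110
iteration 3: 01001101100
iteration 4: 01001011001
iteration 5: 01001110001
iteration 6: 01001100101
iteration 7: 01001000111

01001000111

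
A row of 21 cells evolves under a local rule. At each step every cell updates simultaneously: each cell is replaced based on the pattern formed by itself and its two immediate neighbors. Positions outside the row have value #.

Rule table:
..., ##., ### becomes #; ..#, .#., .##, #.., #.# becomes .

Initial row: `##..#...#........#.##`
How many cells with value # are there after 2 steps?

##....#...######....#
##.##...#..#####.##..
count of #: 12

12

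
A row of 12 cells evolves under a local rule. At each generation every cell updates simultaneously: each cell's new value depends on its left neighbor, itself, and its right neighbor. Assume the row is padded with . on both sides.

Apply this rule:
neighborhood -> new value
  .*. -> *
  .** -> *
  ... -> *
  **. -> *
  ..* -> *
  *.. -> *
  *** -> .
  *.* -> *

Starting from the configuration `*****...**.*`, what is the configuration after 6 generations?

*****......*

*...********
*****......*
*...********  (repeats generation 1; period 2)
generation 6: *****......*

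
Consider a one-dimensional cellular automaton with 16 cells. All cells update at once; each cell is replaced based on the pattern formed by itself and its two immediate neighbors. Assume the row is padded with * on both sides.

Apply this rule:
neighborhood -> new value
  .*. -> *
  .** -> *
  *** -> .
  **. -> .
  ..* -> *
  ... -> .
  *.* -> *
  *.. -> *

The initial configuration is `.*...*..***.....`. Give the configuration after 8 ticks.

...**....****.**

tick 1: ***.*****..*...*
tick 2: ...**....****.**
tick 3: *.**.*..**...**.
tick 4: .**.*****.*.**.*
tick 5: **.**....****.**
tick 6: ..**.*..**...**.
tick 7: ***.*****.*.**.*
tick 8: ...**....****.**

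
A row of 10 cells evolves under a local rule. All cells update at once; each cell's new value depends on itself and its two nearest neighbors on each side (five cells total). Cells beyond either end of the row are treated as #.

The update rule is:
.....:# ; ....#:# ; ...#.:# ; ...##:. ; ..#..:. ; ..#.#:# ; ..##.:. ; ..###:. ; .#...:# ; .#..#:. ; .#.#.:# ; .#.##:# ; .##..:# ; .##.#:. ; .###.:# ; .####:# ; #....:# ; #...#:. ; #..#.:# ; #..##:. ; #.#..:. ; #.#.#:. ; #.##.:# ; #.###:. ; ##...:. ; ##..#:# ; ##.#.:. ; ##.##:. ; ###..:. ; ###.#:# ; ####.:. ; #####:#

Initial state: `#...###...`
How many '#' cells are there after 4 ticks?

4

tick 1: .....#....
tick 2: .####.###.
tick 3: ..#.#..##.
tick 4: ####......
count of #: 4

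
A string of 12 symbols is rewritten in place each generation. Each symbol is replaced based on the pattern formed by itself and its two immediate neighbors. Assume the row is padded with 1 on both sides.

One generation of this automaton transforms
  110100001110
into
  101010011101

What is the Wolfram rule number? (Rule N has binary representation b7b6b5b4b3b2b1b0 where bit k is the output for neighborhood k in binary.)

186

position 0: 111 → 1  (bit 7 = 1)
position 1: 110 → 0  (bit 6 = 0)
position 2: 101 → 1  (bit 5 = 1)
position 4: 100 → 1  (bit 4 = 1)
position 8: 011 → 1  (bit 3 = 1)
position 3: 010 → 0  (bit 2 = 0)
position 7: 001 → 1  (bit 1 = 1)
position 5: 000 → 0  (bit 0 = 0)
bits b7..b0 = 10111010 = 186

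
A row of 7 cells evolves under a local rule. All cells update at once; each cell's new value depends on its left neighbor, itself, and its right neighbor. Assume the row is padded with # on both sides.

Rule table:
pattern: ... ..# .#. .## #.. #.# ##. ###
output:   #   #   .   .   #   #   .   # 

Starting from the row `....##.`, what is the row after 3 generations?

generation 1: ####..#
generation 2: ###.##.
generation 3: ##.#..#

##.#..#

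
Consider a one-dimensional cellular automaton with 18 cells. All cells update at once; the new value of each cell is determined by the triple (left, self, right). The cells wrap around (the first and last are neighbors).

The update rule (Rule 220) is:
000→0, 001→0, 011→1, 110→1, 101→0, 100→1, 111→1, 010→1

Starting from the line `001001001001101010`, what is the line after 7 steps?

101101101101101011

001101101101101011
101101101101101011
101101101101101011  (fixed point — unchanged through step 7)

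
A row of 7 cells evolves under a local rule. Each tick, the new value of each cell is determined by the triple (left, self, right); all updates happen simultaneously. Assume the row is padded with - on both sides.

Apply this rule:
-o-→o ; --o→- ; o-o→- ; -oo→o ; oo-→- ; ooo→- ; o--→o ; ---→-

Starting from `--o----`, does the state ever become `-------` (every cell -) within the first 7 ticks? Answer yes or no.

no

--oo---
--o-o--
--o-oo-
--o-o-o
--o-o-o  (fixed point — unchanged through tick 7)
tick 7 is --o-o-o, still not uniform -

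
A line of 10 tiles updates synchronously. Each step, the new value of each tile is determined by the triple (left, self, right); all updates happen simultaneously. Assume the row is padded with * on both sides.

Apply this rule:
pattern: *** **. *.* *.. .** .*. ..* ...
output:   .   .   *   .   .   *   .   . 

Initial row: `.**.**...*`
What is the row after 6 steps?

...*......

*..*......
...*......
...*......  (fixed point — unchanged through step 6)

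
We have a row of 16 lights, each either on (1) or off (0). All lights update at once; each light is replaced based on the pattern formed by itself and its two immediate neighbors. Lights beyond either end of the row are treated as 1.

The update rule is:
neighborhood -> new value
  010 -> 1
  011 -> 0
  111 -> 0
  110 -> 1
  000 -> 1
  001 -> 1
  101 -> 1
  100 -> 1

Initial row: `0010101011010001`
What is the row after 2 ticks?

0000000110000011

1111111101111110
0000000110000011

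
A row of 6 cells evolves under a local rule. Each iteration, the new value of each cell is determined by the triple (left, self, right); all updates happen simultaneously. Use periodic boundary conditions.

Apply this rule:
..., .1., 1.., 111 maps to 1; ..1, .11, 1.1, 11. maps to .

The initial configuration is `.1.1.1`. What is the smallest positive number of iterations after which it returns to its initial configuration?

.1.1.1

1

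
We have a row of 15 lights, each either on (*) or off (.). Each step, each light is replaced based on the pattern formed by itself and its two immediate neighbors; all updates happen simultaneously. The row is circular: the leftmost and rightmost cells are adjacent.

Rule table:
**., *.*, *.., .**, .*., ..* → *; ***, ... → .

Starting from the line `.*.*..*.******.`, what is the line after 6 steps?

*********....**
........**..**.
.......********
*.....**......*
**...****....**
.**.**..**..**.

.**.**..**..**.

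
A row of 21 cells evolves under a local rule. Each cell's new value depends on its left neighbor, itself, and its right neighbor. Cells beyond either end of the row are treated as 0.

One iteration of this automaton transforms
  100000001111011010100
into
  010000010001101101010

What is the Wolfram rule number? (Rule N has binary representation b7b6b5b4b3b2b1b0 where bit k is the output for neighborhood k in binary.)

114

position 9: 111 → 0  (bit 7 = 0)
position 11: 110 → 1  (bit 6 = 1)
position 12: 101 → 1  (bit 5 = 1)
position 1: 100 → 1  (bit 4 = 1)
position 8: 011 → 0  (bit 3 = 0)
position 0: 010 → 0  (bit 2 = 0)
position 7: 001 → 1  (bit 1 = 1)
position 2: 000 → 0  (bit 0 = 0)
bits b7..b0 = 01110010 = 114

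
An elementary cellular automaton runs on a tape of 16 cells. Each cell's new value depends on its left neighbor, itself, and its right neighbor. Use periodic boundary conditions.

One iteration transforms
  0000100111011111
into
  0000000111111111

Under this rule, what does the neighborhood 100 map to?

0

At position 0 the neighborhood is 100; the next row has 0 there.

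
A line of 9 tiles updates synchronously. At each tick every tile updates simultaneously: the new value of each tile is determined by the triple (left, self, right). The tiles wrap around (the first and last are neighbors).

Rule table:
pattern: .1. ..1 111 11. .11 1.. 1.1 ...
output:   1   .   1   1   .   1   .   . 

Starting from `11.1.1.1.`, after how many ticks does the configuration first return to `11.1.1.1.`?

.1.1.1.1.
.1.1.1.11
.1.1.1..1
.1.1.11.1
.1.1..1.1
.1.11.1.1
.1..1.1.1
.11.1.1.1
..1.1.1.1
1.1.1.1.1
1.1.1.1..
1.1.1.11.
1.1.1..1.
1.1.11.1.
1.1..1.1.
1.11.1.1.
1..1.1.1.
11.1.1.1.

18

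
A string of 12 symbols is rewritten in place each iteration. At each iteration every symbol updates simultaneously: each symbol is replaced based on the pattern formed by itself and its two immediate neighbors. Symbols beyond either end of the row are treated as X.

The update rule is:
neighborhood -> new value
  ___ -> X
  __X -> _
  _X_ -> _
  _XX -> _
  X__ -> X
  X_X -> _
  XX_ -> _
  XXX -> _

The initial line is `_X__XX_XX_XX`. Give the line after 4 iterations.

iteration 1: __X_________
iteration 2: X__XXXXXXXX_
iteration 3: _X__________
iteration 4: __XXXXXXXXX_

__XXXXXXXXX_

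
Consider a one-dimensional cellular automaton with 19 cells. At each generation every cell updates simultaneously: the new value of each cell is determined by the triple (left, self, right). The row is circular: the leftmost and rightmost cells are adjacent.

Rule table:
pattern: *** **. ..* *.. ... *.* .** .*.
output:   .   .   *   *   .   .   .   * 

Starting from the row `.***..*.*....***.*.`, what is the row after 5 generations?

generation 1: *...***.**..*....**
generation 2: .*.*......****..*..
generation 3: **.**....*....****.
generation 4: .....*..***..*.....
generation 5: ....****...****....

....****...****....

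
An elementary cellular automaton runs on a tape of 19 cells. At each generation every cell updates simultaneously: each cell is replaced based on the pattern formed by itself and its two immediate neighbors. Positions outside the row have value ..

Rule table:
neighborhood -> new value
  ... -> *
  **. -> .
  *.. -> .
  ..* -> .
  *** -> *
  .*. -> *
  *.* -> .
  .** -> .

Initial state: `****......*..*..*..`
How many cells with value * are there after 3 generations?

.**..****.*..*..*.*
......**..*..*..*.*
*****.....*..*..*.*
count of *: 9

9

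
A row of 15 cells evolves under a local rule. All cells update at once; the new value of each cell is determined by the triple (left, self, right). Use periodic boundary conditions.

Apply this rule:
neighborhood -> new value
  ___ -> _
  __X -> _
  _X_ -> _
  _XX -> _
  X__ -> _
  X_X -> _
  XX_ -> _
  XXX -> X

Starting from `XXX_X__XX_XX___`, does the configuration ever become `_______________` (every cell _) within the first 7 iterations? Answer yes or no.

_X_____________
_______________
all cells are _ at iteration 2

yes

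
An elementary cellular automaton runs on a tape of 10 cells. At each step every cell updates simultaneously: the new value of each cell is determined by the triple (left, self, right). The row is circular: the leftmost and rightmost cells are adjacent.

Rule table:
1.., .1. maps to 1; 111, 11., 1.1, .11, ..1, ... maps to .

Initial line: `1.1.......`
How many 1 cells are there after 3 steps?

4

1.11......
1...1.....
11..11....
count of 1: 4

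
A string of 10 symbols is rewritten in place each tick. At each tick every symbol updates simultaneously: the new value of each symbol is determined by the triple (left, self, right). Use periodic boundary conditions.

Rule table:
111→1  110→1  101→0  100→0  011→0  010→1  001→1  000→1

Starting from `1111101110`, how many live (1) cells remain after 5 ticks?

5

tick 1: 0111100110
tick 2: 1011101010
tick 3: 1001101010
tick 4: 1010101010
tick 5: 1010101010
count of 1: 5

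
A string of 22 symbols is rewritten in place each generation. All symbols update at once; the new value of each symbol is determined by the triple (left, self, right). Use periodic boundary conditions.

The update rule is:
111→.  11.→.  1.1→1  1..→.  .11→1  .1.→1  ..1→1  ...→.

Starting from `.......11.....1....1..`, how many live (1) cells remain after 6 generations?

6

......11.....11...11..
.....11.....11...11...
....11.....11...11....
...11.....11...11.....
..11.....11...11......
.11.....11...11.......
count of 1: 6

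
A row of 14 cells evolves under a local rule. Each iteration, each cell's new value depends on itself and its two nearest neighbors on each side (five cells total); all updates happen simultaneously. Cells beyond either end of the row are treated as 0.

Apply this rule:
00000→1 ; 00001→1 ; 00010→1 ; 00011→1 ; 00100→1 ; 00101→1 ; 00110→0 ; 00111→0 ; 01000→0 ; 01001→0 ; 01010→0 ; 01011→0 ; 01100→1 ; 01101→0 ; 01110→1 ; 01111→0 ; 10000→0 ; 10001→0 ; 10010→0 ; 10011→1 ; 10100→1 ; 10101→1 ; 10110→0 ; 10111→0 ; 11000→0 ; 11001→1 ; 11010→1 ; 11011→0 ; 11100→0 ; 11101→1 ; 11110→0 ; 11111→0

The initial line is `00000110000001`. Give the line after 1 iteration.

11111010011111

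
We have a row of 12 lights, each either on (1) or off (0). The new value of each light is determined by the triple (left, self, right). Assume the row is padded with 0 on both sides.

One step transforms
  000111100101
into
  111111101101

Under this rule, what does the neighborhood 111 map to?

At position 4 the neighborhood is 111; the next row has 1 there.

1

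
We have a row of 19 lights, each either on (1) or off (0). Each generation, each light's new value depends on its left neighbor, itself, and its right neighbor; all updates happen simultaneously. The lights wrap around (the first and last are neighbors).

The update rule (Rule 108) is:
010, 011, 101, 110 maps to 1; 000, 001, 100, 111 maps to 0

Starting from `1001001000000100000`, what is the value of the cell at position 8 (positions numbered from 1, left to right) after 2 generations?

1001001000000100000  (fixed point — unchanged through generation 2)
position 8 holds 0

0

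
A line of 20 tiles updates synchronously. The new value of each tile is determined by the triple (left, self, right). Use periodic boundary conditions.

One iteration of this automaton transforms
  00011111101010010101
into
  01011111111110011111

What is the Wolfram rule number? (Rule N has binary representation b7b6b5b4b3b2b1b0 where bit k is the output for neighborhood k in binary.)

237

position 4: 111 → 1  (bit 7 = 1)
position 8: 110 → 1  (bit 6 = 1)
position 9: 101 → 1  (bit 5 = 1)
position 0: 100 → 0  (bit 4 = 0)
position 3: 011 → 1  (bit 3 = 1)
position 10: 010 → 1  (bit 2 = 1)
position 2: 001 → 0  (bit 1 = 0)
position 1: 000 → 1  (bit 0 = 1)
bits b7..b0 = 11101101 = 237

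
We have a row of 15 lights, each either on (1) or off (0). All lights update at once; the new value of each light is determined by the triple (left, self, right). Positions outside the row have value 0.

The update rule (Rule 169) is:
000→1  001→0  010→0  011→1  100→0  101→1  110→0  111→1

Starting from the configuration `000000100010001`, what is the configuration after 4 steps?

step 1: 111110001000100
step 2: 111100100010001
step 3: 111000001000100
step 4: 110011100010001

110011100010001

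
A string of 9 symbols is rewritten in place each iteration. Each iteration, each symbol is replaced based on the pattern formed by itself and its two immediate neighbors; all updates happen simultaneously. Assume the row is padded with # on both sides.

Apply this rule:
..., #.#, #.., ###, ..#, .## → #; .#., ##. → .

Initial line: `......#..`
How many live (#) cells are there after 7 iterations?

8

######.##
#####.###
####.####
###.#####
##.######
#.#######
.########
count of #: 8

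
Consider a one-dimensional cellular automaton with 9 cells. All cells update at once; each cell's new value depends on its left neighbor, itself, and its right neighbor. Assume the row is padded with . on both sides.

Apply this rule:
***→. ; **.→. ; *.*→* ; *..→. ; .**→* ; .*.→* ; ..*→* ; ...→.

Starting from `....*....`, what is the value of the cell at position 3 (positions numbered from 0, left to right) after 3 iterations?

.

...**....
..**.....
.**......
position 3 holds .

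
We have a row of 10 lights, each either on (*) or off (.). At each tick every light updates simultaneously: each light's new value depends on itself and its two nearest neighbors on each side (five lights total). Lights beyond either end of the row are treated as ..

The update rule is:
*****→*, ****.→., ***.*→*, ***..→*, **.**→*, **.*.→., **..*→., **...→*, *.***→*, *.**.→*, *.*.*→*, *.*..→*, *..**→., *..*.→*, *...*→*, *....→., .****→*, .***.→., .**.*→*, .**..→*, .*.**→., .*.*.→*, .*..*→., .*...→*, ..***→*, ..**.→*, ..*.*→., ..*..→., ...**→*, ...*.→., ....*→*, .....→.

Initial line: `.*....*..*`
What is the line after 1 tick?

..*.*...*.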